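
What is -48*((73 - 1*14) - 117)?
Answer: 2784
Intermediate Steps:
-48*((73 - 1*14) - 117) = -48*((73 - 14) - 117) = -48*(59 - 117) = -48*(-58) = 2784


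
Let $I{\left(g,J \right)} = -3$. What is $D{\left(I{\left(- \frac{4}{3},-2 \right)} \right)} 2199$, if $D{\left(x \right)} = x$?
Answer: $-6597$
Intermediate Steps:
$D{\left(I{\left(- \frac{4}{3},-2 \right)} \right)} 2199 = \left(-3\right) 2199 = -6597$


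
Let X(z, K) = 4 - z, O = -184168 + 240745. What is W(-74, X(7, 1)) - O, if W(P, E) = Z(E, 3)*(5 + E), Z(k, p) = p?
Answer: -56571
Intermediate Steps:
O = 56577
W(P, E) = 15 + 3*E (W(P, E) = 3*(5 + E) = 15 + 3*E)
W(-74, X(7, 1)) - O = (15 + 3*(4 - 1*7)) - 1*56577 = (15 + 3*(4 - 7)) - 56577 = (15 + 3*(-3)) - 56577 = (15 - 9) - 56577 = 6 - 56577 = -56571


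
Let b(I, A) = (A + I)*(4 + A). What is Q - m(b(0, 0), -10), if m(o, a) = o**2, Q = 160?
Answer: 160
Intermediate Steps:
b(I, A) = (4 + A)*(A + I)
Q - m(b(0, 0), -10) = 160 - (0**2 + 4*0 + 4*0 + 0*0)**2 = 160 - (0 + 0 + 0 + 0)**2 = 160 - 1*0**2 = 160 - 1*0 = 160 + 0 = 160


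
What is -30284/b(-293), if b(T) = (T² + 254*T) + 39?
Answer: -15142/5733 ≈ -2.6412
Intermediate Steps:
b(T) = 39 + T² + 254*T
-30284/b(-293) = -30284/(39 + (-293)² + 254*(-293)) = -30284/(39 + 85849 - 74422) = -30284/11466 = -30284*1/11466 = -15142/5733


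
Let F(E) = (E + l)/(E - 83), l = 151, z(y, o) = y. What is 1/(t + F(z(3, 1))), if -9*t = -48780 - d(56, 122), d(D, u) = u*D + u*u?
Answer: 360/2819147 ≈ 0.00012770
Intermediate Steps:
d(D, u) = u² + D*u (d(D, u) = D*u + u² = u² + D*u)
F(E) = (151 + E)/(-83 + E) (F(E) = (E + 151)/(E - 83) = (151 + E)/(-83 + E))
t = 70496/9 (t = -(-48780 - 122*(56 + 122))/9 = -(-48780 - 122*178)/9 = -(-48780 - 1*21716)/9 = -(-48780 - 21716)/9 = -⅑*(-70496) = 70496/9 ≈ 7832.9)
1/(t + F(z(3, 1))) = 1/(70496/9 + (151 + 3)/(-83 + 3)) = 1/(70496/9 + 154/(-80)) = 1/(70496/9 - 1/80*154) = 1/(70496/9 - 77/40) = 1/(2819147/360) = 360/2819147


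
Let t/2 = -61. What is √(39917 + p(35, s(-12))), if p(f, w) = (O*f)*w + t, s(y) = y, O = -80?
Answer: 3*√8155 ≈ 270.92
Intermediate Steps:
t = -122 (t = 2*(-61) = -122)
p(f, w) = -122 - 80*f*w (p(f, w) = (-80*f)*w - 122 = -80*f*w - 122 = -122 - 80*f*w)
√(39917 + p(35, s(-12))) = √(39917 + (-122 - 80*35*(-12))) = √(39917 + (-122 + 33600)) = √(39917 + 33478) = √73395 = 3*√8155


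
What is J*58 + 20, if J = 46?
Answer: 2688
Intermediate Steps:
J*58 + 20 = 46*58 + 20 = 2668 + 20 = 2688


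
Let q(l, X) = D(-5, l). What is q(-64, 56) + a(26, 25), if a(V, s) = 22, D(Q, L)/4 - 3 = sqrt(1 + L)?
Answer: 34 + 12*I*sqrt(7) ≈ 34.0 + 31.749*I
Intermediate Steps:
D(Q, L) = 12 + 4*sqrt(1 + L)
q(l, X) = 12 + 4*sqrt(1 + l)
q(-64, 56) + a(26, 25) = (12 + 4*sqrt(1 - 64)) + 22 = (12 + 4*sqrt(-63)) + 22 = (12 + 4*(3*I*sqrt(7))) + 22 = (12 + 12*I*sqrt(7)) + 22 = 34 + 12*I*sqrt(7)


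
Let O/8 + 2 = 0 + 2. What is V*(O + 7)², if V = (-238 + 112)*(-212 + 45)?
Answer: 1031058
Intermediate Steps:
O = 0 (O = -16 + 8*(0 + 2) = -16 + 8*2 = -16 + 16 = 0)
V = 21042 (V = -126*(-167) = 21042)
V*(O + 7)² = 21042*(0 + 7)² = 21042*7² = 21042*49 = 1031058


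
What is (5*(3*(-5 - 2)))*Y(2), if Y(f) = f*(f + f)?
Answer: -840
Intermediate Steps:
Y(f) = 2*f² (Y(f) = f*(2*f) = 2*f²)
(5*(3*(-5 - 2)))*Y(2) = (5*(3*(-5 - 2)))*(2*2²) = (5*(3*(-7)))*(2*4) = (5*(-21))*8 = -105*8 = -840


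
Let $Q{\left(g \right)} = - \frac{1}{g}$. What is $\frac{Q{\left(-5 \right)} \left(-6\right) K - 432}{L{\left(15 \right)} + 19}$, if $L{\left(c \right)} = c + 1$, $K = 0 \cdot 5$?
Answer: $- \frac{432}{35} \approx -12.343$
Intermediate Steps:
$K = 0$
$L{\left(c \right)} = 1 + c$
$\frac{Q{\left(-5 \right)} \left(-6\right) K - 432}{L{\left(15 \right)} + 19} = \frac{- \frac{1}{-5} \left(-6\right) 0 - 432}{\left(1 + 15\right) + 19} = \frac{\left(-1\right) \left(- \frac{1}{5}\right) \left(-6\right) 0 - 432}{16 + 19} = \frac{\frac{1}{5} \left(-6\right) 0 - 432}{35} = \left(\left(- \frac{6}{5}\right) 0 - 432\right) \frac{1}{35} = \left(0 - 432\right) \frac{1}{35} = \left(-432\right) \frac{1}{35} = - \frac{432}{35}$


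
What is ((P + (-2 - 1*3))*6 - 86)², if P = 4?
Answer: 8464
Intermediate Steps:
((P + (-2 - 1*3))*6 - 86)² = ((4 + (-2 - 1*3))*6 - 86)² = ((4 + (-2 - 3))*6 - 86)² = ((4 - 5)*6 - 86)² = (-1*6 - 86)² = (-6 - 86)² = (-92)² = 8464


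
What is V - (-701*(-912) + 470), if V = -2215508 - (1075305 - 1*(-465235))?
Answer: -4395830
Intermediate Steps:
V = -3756048 (V = -2215508 - (1075305 + 465235) = -2215508 - 1*1540540 = -2215508 - 1540540 = -3756048)
V - (-701*(-912) + 470) = -3756048 - (-701*(-912) + 470) = -3756048 - (639312 + 470) = -3756048 - 1*639782 = -3756048 - 639782 = -4395830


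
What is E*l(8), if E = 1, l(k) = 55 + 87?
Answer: 142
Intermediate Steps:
l(k) = 142
E*l(8) = 1*142 = 142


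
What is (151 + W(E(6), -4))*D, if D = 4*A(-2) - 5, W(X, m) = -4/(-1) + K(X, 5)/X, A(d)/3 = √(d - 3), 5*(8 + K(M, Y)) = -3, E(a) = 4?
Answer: -3057/4 + 9171*I*√5/5 ≈ -764.25 + 4101.4*I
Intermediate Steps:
K(M, Y) = -43/5 (K(M, Y) = -8 + (⅕)*(-3) = -8 - ⅗ = -43/5)
A(d) = 3*√(-3 + d) (A(d) = 3*√(d - 3) = 3*√(-3 + d))
W(X, m) = 4 - 43/(5*X) (W(X, m) = -4/(-1) - 43/(5*X) = -4*(-1) - 43/(5*X) = 4 - 43/(5*X))
D = -5 + 12*I*√5 (D = 4*(3*√(-3 - 2)) - 5 = 4*(3*√(-5)) - 5 = 4*(3*(I*√5)) - 5 = 4*(3*I*√5) - 5 = 12*I*√5 - 5 = -5 + 12*I*√5 ≈ -5.0 + 26.833*I)
(151 + W(E(6), -4))*D = (151 + (4 - 43/5/4))*(-5 + 12*I*√5) = (151 + (4 - 43/5*¼))*(-5 + 12*I*√5) = (151 + (4 - 43/20))*(-5 + 12*I*√5) = (151 + 37/20)*(-5 + 12*I*√5) = 3057*(-5 + 12*I*√5)/20 = -3057/4 + 9171*I*√5/5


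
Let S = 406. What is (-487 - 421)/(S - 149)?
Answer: -908/257 ≈ -3.5331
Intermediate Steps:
(-487 - 421)/(S - 149) = (-487 - 421)/(406 - 149) = -908/257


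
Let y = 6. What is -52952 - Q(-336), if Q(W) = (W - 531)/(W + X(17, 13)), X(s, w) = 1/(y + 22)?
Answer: -498143740/9407 ≈ -52955.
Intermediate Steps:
X(s, w) = 1/28 (X(s, w) = 1/(6 + 22) = 1/28)
Q(W) = (-531 + W)/(1/28 + W) (Q(W) = (W - 531)/(W + 1/28) = (-531 + W)/(1/28 + W))
-52952 - Q(-336) = -52952 - 28*(-531 - 336)/(1 + 28*(-336)) = -52952 - 28*(-867)/(1 - 9408) = -52952 - 28*(-867)/(-9407) = -52952 - 28*(-1)*(-867)/9407 = -52952 - 1*24276/9407 = -52952 - 24276/9407 = -498143740/9407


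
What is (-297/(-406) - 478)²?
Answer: 37547200441/164836 ≈ 2.2779e+5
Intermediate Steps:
(-297/(-406) - 478)² = (-297*(-1/406) - 478)² = (297/406 - 478)² = (-193771/406)² = 37547200441/164836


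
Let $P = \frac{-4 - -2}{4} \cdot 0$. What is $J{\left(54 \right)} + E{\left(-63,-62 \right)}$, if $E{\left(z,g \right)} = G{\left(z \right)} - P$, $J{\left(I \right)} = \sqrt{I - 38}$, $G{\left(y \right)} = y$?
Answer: $-59$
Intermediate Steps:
$J{\left(I \right)} = \sqrt{-38 + I}$
$P = 0$ ($P = \left(-4 + 2\right) \frac{1}{4} \cdot 0 = \left(-2\right) \frac{1}{4} \cdot 0 = \left(- \frac{1}{2}\right) 0 = 0$)
$E{\left(z,g \right)} = z$ ($E{\left(z,g \right)} = z - 0 = z + 0 = z$)
$J{\left(54 \right)} + E{\left(-63,-62 \right)} = \sqrt{-38 + 54} - 63 = \sqrt{16} - 63 = 4 - 63 = -59$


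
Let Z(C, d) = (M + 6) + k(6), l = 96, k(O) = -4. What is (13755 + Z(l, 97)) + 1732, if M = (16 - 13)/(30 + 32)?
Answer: 960321/62 ≈ 15489.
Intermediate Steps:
M = 3/62 ≈ 0.048387
Z(C, d) = 127/62 (Z(C, d) = (3/62 + 6) - 4 = 375/62 - 4 = 127/62)
(13755 + Z(l, 97)) + 1732 = (13755 + 127/62) + 1732 = 852937/62 + 1732 = 960321/62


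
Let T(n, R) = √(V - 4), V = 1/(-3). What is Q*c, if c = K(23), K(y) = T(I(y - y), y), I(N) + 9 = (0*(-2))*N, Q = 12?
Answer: 4*I*√39 ≈ 24.98*I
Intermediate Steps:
V = -⅓ ≈ -0.33333
I(N) = -9 (I(N) = -9 + (0*(-2))*N = -9 + 0*N = -9 + 0 = -9)
T(n, R) = I*√39/3 (T(n, R) = √(-⅓ - 4) = √(-13/3) = I*√39/3)
K(y) = I*√39/3
c = I*√39/3 ≈ 2.0817*I
Q*c = 12*(I*√39/3) = 4*I*√39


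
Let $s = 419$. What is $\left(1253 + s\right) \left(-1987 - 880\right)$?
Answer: $-4793624$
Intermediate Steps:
$\left(1253 + s\right) \left(-1987 - 880\right) = \left(1253 + 419\right) \left(-1987 - 880\right) = 1672 \left(-2867\right) = -4793624$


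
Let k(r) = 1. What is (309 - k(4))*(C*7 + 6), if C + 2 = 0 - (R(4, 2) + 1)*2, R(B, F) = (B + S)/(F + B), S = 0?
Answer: -28952/3 ≈ -9650.7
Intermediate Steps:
R(B, F) = B/(B + F) (R(B, F) = (B + 0)/(F + B) = B/(B + F))
C = -16/3 (C = -2 + (0 - (4/(4 + 2) + 1)*2) = -2 + (0 - (4/6 + 1)*2) = -2 + (0 - (4*(1/6) + 1)*2) = -2 + (0 - (2/3 + 1)*2) = -2 + (0 - 5*2/3) = -2 + (0 - 1*10/3) = -2 + (0 - 10/3) = -2 - 10/3 = -16/3 ≈ -5.3333)
(309 - k(4))*(C*7 + 6) = (309 - 1*1)*(-16/3*7 + 6) = (309 - 1)*(-112/3 + 6) = 308*(-94/3) = -28952/3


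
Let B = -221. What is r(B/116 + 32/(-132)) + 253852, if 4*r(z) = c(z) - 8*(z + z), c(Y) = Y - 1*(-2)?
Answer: 1295704265/5104 ≈ 2.5386e+5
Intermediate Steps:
c(Y) = 2 + Y (c(Y) = Y + 2 = 2 + Y)
r(z) = 1/2 - 15*z/4 (r(z) = ((2 + z) - 8*(z + z))/4 = ((2 + z) - 8*2*z)/4 = ((2 + z) - 16*z)/4 = (2 - 15*z)/4 = 1/2 - 15*z/4)
r(B/116 + 32/(-132)) + 253852 = (1/2 - 15*(-221/116 + 32/(-132))/4) + 253852 = (1/2 - 15*(-221*1/116 + 32*(-1/132))/4) + 253852 = (1/2 - 15*(-221/116 - 8/33)/4) + 253852 = (1/2 - 15/4*(-8221/3828)) + 253852 = (1/2 + 41105/5104) + 253852 = 43657/5104 + 253852 = 1295704265/5104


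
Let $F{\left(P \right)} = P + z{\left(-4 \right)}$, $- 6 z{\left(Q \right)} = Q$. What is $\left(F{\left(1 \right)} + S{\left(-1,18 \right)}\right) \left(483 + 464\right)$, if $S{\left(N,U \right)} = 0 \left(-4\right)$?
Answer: $\frac{4735}{3} \approx 1578.3$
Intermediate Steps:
$z{\left(Q \right)} = - \frac{Q}{6}$
$F{\left(P \right)} = \frac{2}{3} + P$ ($F{\left(P \right)} = P - - \frac{2}{3} = P + \frac{2}{3} = \frac{2}{3} + P$)
$S{\left(N,U \right)} = 0$
$\left(F{\left(1 \right)} + S{\left(-1,18 \right)}\right) \left(483 + 464\right) = \left(\left(\frac{2}{3} + 1\right) + 0\right) \left(483 + 464\right) = \left(\frac{5}{3} + 0\right) 947 = \frac{5}{3} \cdot 947 = \frac{4735}{3}$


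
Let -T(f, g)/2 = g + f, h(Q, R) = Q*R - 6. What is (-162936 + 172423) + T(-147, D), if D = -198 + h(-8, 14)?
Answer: 10413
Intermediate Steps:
h(Q, R) = -6 + Q*R
D = -316 (D = -198 + (-6 - 8*14) = -198 + (-6 - 112) = -198 - 118 = -316)
T(f, g) = -2*f - 2*g (T(f, g) = -2*(g + f) = -2*(f + g) = -2*f - 2*g)
(-162936 + 172423) + T(-147, D) = (-162936 + 172423) + (-2*(-147) - 2*(-316)) = 9487 + (294 + 632) = 9487 + 926 = 10413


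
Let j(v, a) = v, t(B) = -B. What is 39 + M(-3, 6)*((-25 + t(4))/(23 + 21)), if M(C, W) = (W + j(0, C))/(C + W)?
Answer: 829/22 ≈ 37.682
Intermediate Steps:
M(C, W) = W/(C + W) (M(C, W) = (W + 0)/(C + W) = W/(C + W))
39 + M(-3, 6)*((-25 + t(4))/(23 + 21)) = 39 + (6/(-3 + 6))*((-25 - 1*4)/(23 + 21)) = 39 + (6/3)*((-25 - 4)/44) = 39 + (6*(⅓))*(-29*1/44) = 39 + 2*(-29/44) = 39 - 29/22 = 829/22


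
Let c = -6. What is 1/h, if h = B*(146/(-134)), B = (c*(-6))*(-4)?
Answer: 67/10512 ≈ 0.0063737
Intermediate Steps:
B = -144 (B = -6*(-6)*(-4) = 36*(-4) = -144)
h = 10512/67 (h = -21024/(-134) = -21024*(-1)/134 = -144*(-73/67) = 10512/67 ≈ 156.90)
1/h = 1/(10512/67) = 67/10512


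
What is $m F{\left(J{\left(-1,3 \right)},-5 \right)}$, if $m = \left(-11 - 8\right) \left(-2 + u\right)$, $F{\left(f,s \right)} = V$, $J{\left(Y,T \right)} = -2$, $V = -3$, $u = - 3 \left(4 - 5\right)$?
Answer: $57$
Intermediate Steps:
$u = 3$ ($u = \left(-3\right) \left(-1\right) = 3$)
$F{\left(f,s \right)} = -3$
$m = -19$ ($m = \left(-11 - 8\right) \left(-2 + 3\right) = \left(-19\right) 1 = -19$)
$m F{\left(J{\left(-1,3 \right)},-5 \right)} = \left(-19\right) \left(-3\right) = 57$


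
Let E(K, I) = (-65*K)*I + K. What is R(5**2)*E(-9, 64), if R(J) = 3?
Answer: 112293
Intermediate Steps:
E(K, I) = K - 65*I*K (E(K, I) = -65*I*K + K = K - 65*I*K)
R(5**2)*E(-9, 64) = 3*(-9*(1 - 65*64)) = 3*(-9*(1 - 4160)) = 3*(-9*(-4159)) = 3*37431 = 112293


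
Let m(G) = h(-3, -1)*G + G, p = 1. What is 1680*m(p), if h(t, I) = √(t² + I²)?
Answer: 1680 + 1680*√10 ≈ 6992.6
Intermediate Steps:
h(t, I) = √(I² + t²)
m(G) = G + G*√10 (m(G) = √((-1)² + (-3)²)*G + G = √(1 + 9)*G + G = √10*G + G = G*√10 + G = G + G*√10)
1680*m(p) = 1680*(1*(1 + √10)) = 1680*(1 + √10) = 1680 + 1680*√10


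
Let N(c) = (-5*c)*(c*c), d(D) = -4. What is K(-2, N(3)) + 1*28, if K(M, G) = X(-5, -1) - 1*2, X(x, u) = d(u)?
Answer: 22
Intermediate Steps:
X(x, u) = -4
N(c) = -5*c**3 (N(c) = (-5*c)*c**2 = -5*c**3)
K(M, G) = -6 (K(M, G) = -4 - 1*2 = -4 - 2 = -6)
K(-2, N(3)) + 1*28 = -6 + 1*28 = -6 + 28 = 22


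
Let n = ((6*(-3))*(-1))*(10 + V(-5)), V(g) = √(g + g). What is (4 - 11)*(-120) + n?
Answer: 1020 + 18*I*√10 ≈ 1020.0 + 56.921*I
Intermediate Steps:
V(g) = √2*√g (V(g) = √(2*g) = √2*√g)
n = 180 + 18*I*√10 (n = ((6*(-3))*(-1))*(10 + √2*√(-5)) = (-18*(-1))*(10 + √2*(I*√5)) = 18*(10 + I*√10) = 180 + 18*I*√10 ≈ 180.0 + 56.921*I)
(4 - 11)*(-120) + n = (4 - 11)*(-120) + (180 + 18*I*√10) = -7*(-120) + (180 + 18*I*√10) = 840 + (180 + 18*I*√10) = 1020 + 18*I*√10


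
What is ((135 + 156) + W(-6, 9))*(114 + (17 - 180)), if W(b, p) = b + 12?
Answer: -14553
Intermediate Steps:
W(b, p) = 12 + b
((135 + 156) + W(-6, 9))*(114 + (17 - 180)) = ((135 + 156) + (12 - 6))*(114 + (17 - 180)) = (291 + 6)*(114 - 163) = 297*(-49) = -14553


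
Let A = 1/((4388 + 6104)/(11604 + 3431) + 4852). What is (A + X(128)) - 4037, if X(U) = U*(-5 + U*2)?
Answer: 2049528139427/72960312 ≈ 28091.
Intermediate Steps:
A = 15035/72960312 (A = 1/(10492/15035 + 4852) = 1/(72960312/15035) = 15035/72960312 ≈ 0.00020607)
X(U) = U*(-5 + 2*U)
(A + X(128)) - 4037 = (15035/72960312 + 128*(-5 + 2*128)) - 4037 = (15035/72960312 + 128*(-5 + 256)) - 4037 = (15035/72960312 + 128*251) - 4037 = (15035/72960312 + 32128) - 4037 = 2344068918971/72960312 - 4037 = 2049528139427/72960312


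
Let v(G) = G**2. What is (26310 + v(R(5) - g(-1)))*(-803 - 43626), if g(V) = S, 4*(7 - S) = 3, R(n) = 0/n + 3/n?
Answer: -468138109901/400 ≈ -1.1703e+9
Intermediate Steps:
R(n) = 3/n (R(n) = 0 + 3/n = 3/n)
S = 25/4 (S = 7 - 1/4*3 = 7 - 3/4 = 25/4 ≈ 6.2500)
g(V) = 25/4
(26310 + v(R(5) - g(-1)))*(-803 - 43626) = (26310 + (3/5 - 1*25/4)**2)*(-803 - 43626) = (26310 + (3*(1/5) - 25/4)**2)*(-44429) = (26310 + (3/5 - 25/4)**2)*(-44429) = (26310 + (-113/20)**2)*(-44429) = (26310 + 12769/400)*(-44429) = (10536769/400)*(-44429) = -468138109901/400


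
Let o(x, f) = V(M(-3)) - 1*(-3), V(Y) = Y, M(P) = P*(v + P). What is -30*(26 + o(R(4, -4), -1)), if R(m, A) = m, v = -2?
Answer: -1320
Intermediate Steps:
M(P) = P*(-2 + P)
o(x, f) = 18 (o(x, f) = -3*(-2 - 3) - 1*(-3) = -3*(-5) + 3 = 15 + 3 = 18)
-30*(26 + o(R(4, -4), -1)) = -30*(26 + 18) = -30*44 = -1320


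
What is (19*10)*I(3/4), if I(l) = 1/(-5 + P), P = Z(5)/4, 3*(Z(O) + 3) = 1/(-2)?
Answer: -4560/139 ≈ -32.806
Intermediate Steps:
Z(O) = -19/6 (Z(O) = -3 + (⅓)/(-2) = -3 + (⅓)*(-½) = -3 - ⅙ = -19/6)
P = -19/24 (P = -19/6/4 = -19/6*¼ = -19/24 ≈ -0.79167)
I(l) = -24/139 (I(l) = 1/(-5 - 19/24) = 1/(-139/24) = -24/139)
(19*10)*I(3/4) = (19*10)*(-24/139) = 190*(-24/139) = -4560/139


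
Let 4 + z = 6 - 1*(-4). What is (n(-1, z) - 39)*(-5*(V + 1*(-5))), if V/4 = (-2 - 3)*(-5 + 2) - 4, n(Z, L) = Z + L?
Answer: 6630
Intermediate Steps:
z = 6 (z = -4 + (6 - 1*(-4)) = -4 + (6 + 4) = -4 + 10 = 6)
n(Z, L) = L + Z
V = 44 (V = 4*((-2 - 3)*(-5 + 2) - 4) = 4*(-5*(-3) - 4) = 4*(15 - 4) = 4*11 = 44)
(n(-1, z) - 39)*(-5*(V + 1*(-5))) = ((6 - 1) - 39)*(-5*(44 + 1*(-5))) = (5 - 39)*(-5*(44 - 5)) = -(-170)*39 = -34*(-195) = 6630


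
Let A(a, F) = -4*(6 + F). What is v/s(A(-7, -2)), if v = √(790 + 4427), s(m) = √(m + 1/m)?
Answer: -4*I*√1340769/257 ≈ -18.022*I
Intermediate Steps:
A(a, F) = -24 - 4*F
v = √5217 ≈ 72.229
v/s(A(-7, -2)) = √5217/(√((-24 - 4*(-2)) + 1/(-24 - 4*(-2)))) = √5217/(√((-24 + 8) + 1/(-24 + 8))) = √5217/(√(-16 + 1/(-16))) = √5217/(√(-16 - 1/16)) = √5217/(√(-257/16)) = √5217/((I*√257/4)) = √5217*(-4*I*√257/257) = -4*I*√1340769/257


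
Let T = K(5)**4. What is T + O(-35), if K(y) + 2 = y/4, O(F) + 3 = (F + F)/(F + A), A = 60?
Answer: -7019/1280 ≈ -5.4836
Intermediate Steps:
O(F) = -3 + 2*F/(60 + F) (O(F) = -3 + (F + F)/(F + 60) = -3 + (2*F)/(60 + F) = -3 + 2*F/(60 + F))
K(y) = -2 + y/4
T = 81/256 (T = (-2 + (1/4)*5)**4 = (-2 + 5/4)**4 = (-3/4)**4 = 81/256 ≈ 0.31641)
T + O(-35) = 81/256 + (-180 - 1*(-35))/(60 - 35) = 81/256 + (-180 + 35)/25 = 81/256 + (1/25)*(-145) = 81/256 - 29/5 = -7019/1280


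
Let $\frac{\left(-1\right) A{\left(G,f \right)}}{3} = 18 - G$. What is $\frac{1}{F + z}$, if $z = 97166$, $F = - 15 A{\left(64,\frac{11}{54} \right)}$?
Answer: $\frac{1}{95096} \approx 1.0516 \cdot 10^{-5}$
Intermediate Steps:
$A{\left(G,f \right)} = -54 + 3 G$ ($A{\left(G,f \right)} = - 3 \left(18 - G\right) = -54 + 3 G$)
$F = -2070$ ($F = - 15 \left(-54 + 3 \cdot 64\right) = - 15 \left(-54 + 192\right) = \left(-15\right) 138 = -2070$)
$\frac{1}{F + z} = \frac{1}{-2070 + 97166} = \frac{1}{95096}$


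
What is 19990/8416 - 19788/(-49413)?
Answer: 192383613/69309968 ≈ 2.7757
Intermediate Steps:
19990/8416 - 19788/(-49413) = 19990*(1/8416) - 19788*(-1/49413) = 9995/4208 + 6596/16471 = 192383613/69309968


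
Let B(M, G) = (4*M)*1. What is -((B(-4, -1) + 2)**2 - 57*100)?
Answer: 5504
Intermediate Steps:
B(M, G) = 4*M
-((B(-4, -1) + 2)**2 - 57*100) = -((4*(-4) + 2)**2 - 57*100) = -((-16 + 2)**2 - 5700) = -((-14)**2 - 5700) = -(196 - 5700) = -1*(-5504) = 5504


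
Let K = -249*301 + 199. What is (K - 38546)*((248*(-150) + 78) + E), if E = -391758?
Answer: 48590388480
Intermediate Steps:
K = -74750 (K = -74949 + 199 = -74750)
(K - 38546)*((248*(-150) + 78) + E) = (-74750 - 38546)*((248*(-150) + 78) - 391758) = -113296*((-37200 + 78) - 391758) = -113296*(-37122 - 391758) = -113296*(-428880) = 48590388480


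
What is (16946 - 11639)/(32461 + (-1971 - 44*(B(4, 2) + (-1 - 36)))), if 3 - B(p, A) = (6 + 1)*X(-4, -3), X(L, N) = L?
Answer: 5307/30754 ≈ 0.17256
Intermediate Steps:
B(p, A) = 31 (B(p, A) = 3 - (6 + 1)*(-4) = 3 - 7*(-4) = 3 - 1*(-28) = 3 + 28 = 31)
(16946 - 11639)/(32461 + (-1971 - 44*(B(4, 2) + (-1 - 36)))) = (16946 - 11639)/(32461 + (-1971 - 44*(31 + (-1 - 36)))) = 5307/(32461 + (-1971 - 44*(31 - 37))) = 5307/(32461 + (-1971 - 44*(-6))) = 5307/(32461 + (-1971 - 1*(-264))) = 5307/(32461 + (-1971 + 264)) = 5307/(32461 - 1707) = 5307/30754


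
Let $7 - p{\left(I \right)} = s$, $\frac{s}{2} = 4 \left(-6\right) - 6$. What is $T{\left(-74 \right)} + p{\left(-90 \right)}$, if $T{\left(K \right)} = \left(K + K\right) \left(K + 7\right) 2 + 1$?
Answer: $19900$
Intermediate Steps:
$T{\left(K \right)} = 1 + 4 K \left(7 + K\right)$ ($T{\left(K \right)} = 2 K \left(7 + K\right) 2 + 1 = 4 K \left(7 + K\right) + 1 = 1 + 4 K \left(7 + K\right)$)
$s = -60$ ($s = 2 \left(4 \left(-6\right) - 6\right) = 2 \left(-24 - 6\right) = 2 \left(-30\right) = -60$)
$p{\left(I \right)} = 67$ ($p{\left(I \right)} = 7 - -60 = 7 + 60 = 67$)
$T{\left(-74 \right)} + p{\left(-90 \right)} = \left(1 + 4 \left(-74\right)^{2} + 28 \left(-74\right)\right) + 67 = \left(1 + 4 \cdot 5476 - 2072\right) + 67 = \left(1 + 21904 - 2072\right) + 67 = 19833 + 67 = 19900$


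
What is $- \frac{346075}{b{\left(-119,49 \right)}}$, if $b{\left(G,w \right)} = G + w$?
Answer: $\frac{69215}{14} \approx 4943.9$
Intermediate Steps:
$- \frac{346075}{b{\left(-119,49 \right)}} = - \frac{346075}{-119 + 49} = - \frac{346075}{-70} = \left(-346075\right) \left(- \frac{1}{70}\right) = \frac{69215}{14}$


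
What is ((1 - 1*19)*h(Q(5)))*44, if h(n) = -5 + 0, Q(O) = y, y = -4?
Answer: 3960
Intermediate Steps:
Q(O) = -4
h(n) = -5
((1 - 1*19)*h(Q(5)))*44 = ((1 - 1*19)*(-5))*44 = ((1 - 19)*(-5))*44 = -18*(-5)*44 = 90*44 = 3960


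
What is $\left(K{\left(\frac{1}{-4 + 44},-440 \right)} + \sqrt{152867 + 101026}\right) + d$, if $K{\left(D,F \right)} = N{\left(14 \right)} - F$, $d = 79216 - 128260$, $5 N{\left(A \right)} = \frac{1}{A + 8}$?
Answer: $- \frac{5346439}{110} + \sqrt{253893} \approx -48100.0$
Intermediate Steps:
$N{\left(A \right)} = \frac{1}{5 \left(8 + A\right)}$ ($N{\left(A \right)} = \frac{1}{5 \left(A + 8\right)} = \frac{1}{5 \left(8 + A\right)}$)
$d = -49044$
$K{\left(D,F \right)} = \frac{1}{110} - F$ ($K{\left(D,F \right)} = \frac{1}{5 \left(8 + 14\right)} - F = \frac{1}{5 \cdot 22} - F = \frac{1}{5} \cdot \frac{1}{22} - F = \frac{1}{110} - F$)
$\left(K{\left(\frac{1}{-4 + 44},-440 \right)} + \sqrt{152867 + 101026}\right) + d = \left(\left(\frac{1}{110} - -440\right) + \sqrt{152867 + 101026}\right) - 49044 = \left(\left(\frac{1}{110} + 440\right) + \sqrt{253893}\right) - 49044 = \left(\frac{48401}{110} + \sqrt{253893}\right) - 49044 = - \frac{5346439}{110} + \sqrt{253893}$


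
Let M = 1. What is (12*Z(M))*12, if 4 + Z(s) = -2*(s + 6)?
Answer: -2592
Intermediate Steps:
Z(s) = -16 - 2*s (Z(s) = -4 - 2*(s + 6) = -4 - 2*(6 + s) = -4 + (-12 - 2*s) = -16 - 2*s)
(12*Z(M))*12 = (12*(-16 - 2*1))*12 = (12*(-16 - 2))*12 = (12*(-18))*12 = -216*12 = -2592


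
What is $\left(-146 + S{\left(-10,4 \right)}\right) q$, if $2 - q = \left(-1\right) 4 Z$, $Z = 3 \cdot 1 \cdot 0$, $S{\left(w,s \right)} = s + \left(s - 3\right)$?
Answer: $-282$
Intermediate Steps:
$S{\left(w,s \right)} = -3 + 2 s$ ($S{\left(w,s \right)} = s + \left(-3 + s\right) = -3 + 2 s$)
$Z = 0$ ($Z = 3 \cdot 0 = 0$)
$q = 2$ ($q = 2 - \left(-1\right) 4 \cdot 0 = 2 - \left(-4\right) 0 = 2 - 0 = 2 + 0 = 2$)
$\left(-146 + S{\left(-10,4 \right)}\right) q = \left(-146 + \left(-3 + 2 \cdot 4\right)\right) 2 = \left(-146 + \left(-3 + 8\right)\right) 2 = \left(-146 + 5\right) 2 = \left(-141\right) 2 = -282$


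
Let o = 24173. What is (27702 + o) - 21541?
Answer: 30334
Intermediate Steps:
(27702 + o) - 21541 = (27702 + 24173) - 21541 = 51875 - 21541 = 30334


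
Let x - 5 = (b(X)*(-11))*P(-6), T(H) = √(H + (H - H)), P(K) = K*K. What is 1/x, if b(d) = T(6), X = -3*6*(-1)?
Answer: -5/940871 - 396*√6/940871 ≈ -0.0010363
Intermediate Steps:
P(K) = K²
X = 18 (X = -18*(-1) = 18)
T(H) = √H (T(H) = √(H + 0) = √H)
b(d) = √6
x = 5 - 396*√6 (x = 5 + (√6*(-11))*(-6)² = 5 - 11*√6*36 = 5 - 396*√6 ≈ -965.00)
1/x = 1/(5 - 396*√6)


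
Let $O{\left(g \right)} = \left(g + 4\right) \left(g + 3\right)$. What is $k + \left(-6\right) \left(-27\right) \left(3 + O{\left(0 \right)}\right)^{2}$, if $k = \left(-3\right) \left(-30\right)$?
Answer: $36540$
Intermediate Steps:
$O{\left(g \right)} = \left(3 + g\right) \left(4 + g\right)$ ($O{\left(g \right)} = \left(4 + g\right) \left(3 + g\right) = \left(3 + g\right) \left(4 + g\right)$)
$k = 90$
$k + \left(-6\right) \left(-27\right) \left(3 + O{\left(0 \right)}\right)^{2} = 90 + \left(-6\right) \left(-27\right) \left(3 + \left(12 + 0^{2} + 7 \cdot 0\right)\right)^{2} = 90 + 162 \left(3 + \left(12 + 0 + 0\right)\right)^{2} = 90 + 162 \left(3 + 12\right)^{2} = 90 + 162 \cdot 15^{2} = 90 + 162 \cdot 225 = 90 + 36450 = 36540$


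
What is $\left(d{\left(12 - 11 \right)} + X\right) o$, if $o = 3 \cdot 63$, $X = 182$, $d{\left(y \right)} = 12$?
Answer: $36666$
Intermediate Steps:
$o = 189$
$\left(d{\left(12 - 11 \right)} + X\right) o = \left(12 + 182\right) 189 = 194 \cdot 189 = 36666$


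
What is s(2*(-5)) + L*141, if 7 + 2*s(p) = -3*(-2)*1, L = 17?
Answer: 4793/2 ≈ 2396.5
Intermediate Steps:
s(p) = -1/2 (s(p) = -7/2 + (-3*(-2)*1)/2 = -7/2 + (6*1)/2 = -7/2 + (1/2)*6 = -7/2 + 3 = -1/2)
s(2*(-5)) + L*141 = -1/2 + 17*141 = -1/2 + 2397 = 4793/2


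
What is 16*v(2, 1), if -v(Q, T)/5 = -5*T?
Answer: 400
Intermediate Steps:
v(Q, T) = 25*T (v(Q, T) = -(-25)*T = 25*T)
16*v(2, 1) = 16*(25*1) = 16*25 = 400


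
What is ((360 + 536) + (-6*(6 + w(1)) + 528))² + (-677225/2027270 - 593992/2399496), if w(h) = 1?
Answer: 232267040580772741/121610656398 ≈ 1.9099e+6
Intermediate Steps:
((360 + 536) + (-6*(6 + w(1)) + 528))² + (-677225/2027270 - 593992/2399496) = ((360 + 536) + (-6*(6 + 1) + 528))² + (-677225/2027270 - 593992/2399496) = (896 + (-6*7 + 528))² + (-677225*1/2027270 - 593992*1/2399496) = (896 + (-42 + 528))² + (-135445/405454 - 74249/299937) = (896 + 486)² - 70729521011/121610656398 = 1382² - 70729521011/121610656398 = 1909924 - 70729521011/121610656398 = 232267040580772741/121610656398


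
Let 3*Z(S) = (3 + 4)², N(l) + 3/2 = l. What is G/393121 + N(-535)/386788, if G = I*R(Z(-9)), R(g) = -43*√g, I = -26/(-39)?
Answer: -1073/773576 - 602*√3/3538089 ≈ -0.0016818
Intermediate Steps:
N(l) = -3/2 + l
I = ⅔ (I = -26*(-1/39) = ⅔ ≈ 0.66667)
Z(S) = 49/3 (Z(S) = (3 + 4)²/3 = (⅓)*7² = (⅓)*49 = 49/3)
G = -602*√3/9 (G = 2*(-301*√3/3)/3 = -602*√3/9 ≈ -115.85)
G/393121 + N(-535)/386788 = -602*√3/9/393121 + (-3/2 - 535)/386788 = -602*√3/9*(1/393121) - 1073/2*1/386788 = -602*√3/3538089 - 1073/773576 = -1073/773576 - 602*√3/3538089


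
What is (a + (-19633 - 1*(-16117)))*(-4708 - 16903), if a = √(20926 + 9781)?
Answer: 75984276 - 21611*√30707 ≈ 7.2197e+7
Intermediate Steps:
a = √30707 ≈ 175.23
(a + (-19633 - 1*(-16117)))*(-4708 - 16903) = (√30707 + (-19633 - 1*(-16117)))*(-4708 - 16903) = (√30707 + (-19633 + 16117))*(-21611) = (√30707 - 3516)*(-21611) = (-3516 + √30707)*(-21611) = 75984276 - 21611*√30707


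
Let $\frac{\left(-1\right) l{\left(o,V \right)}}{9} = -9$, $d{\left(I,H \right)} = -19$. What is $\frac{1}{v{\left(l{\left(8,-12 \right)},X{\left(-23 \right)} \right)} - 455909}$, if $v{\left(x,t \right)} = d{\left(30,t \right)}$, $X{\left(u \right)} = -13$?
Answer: $- \frac{1}{455928} \approx -2.1933 \cdot 10^{-6}$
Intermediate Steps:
$l{\left(o,V \right)} = 81$ ($l{\left(o,V \right)} = \left(-9\right) \left(-9\right) = 81$)
$v{\left(x,t \right)} = -19$
$\frac{1}{v{\left(l{\left(8,-12 \right)},X{\left(-23 \right)} \right)} - 455909} = \frac{1}{-19 - 455909} = \frac{1}{-455928} = - \frac{1}{455928}$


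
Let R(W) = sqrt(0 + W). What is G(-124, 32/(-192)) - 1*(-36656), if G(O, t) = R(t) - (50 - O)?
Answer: 36482 + I*sqrt(6)/6 ≈ 36482.0 + 0.40825*I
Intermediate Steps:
R(W) = sqrt(W)
G(O, t) = -50 + O + sqrt(t) (G(O, t) = sqrt(t) - (50 - O) = sqrt(t) + (-50 + O) = -50 + O + sqrt(t))
G(-124, 32/(-192)) - 1*(-36656) = (-50 - 124 + sqrt(32/(-192))) - 1*(-36656) = (-50 - 124 + sqrt(32*(-1/192))) + 36656 = (-50 - 124 + sqrt(-1/6)) + 36656 = (-50 - 124 + I*sqrt(6)/6) + 36656 = (-174 + I*sqrt(6)/6) + 36656 = 36482 + I*sqrt(6)/6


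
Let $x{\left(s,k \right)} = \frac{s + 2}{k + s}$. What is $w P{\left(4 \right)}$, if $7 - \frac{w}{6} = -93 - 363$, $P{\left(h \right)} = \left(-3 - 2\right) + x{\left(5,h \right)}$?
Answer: $- \frac{35188}{3} \approx -11729.0$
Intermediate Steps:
$x{\left(s,k \right)} = \frac{2 + s}{k + s}$
$P{\left(h \right)} = -5 + \frac{7}{5 + h}$ ($P{\left(h \right)} = \left(-3 - 2\right) + \frac{2 + 5}{h + 5} = -5 + \frac{1}{5 + h} 7 = -5 + \frac{7}{5 + h}$)
$w = 2778$ ($w = 42 - 6 \left(-93 - 363\right) = 42 - -2736 = 42 + 2736 = 2778$)
$w P{\left(4 \right)} = 2778 \frac{-18 - 20}{5 + 4} = 2778 \frac{-18 - 20}{9} = 2778 \cdot \frac{1}{9} \left(-38\right) = 2778 \left(- \frac{38}{9}\right) = - \frac{35188}{3}$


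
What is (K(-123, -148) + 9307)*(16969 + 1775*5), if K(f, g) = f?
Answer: 237351296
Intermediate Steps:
(K(-123, -148) + 9307)*(16969 + 1775*5) = (-123 + 9307)*(16969 + 1775*5) = 9184*(16969 + 8875) = 9184*25844 = 237351296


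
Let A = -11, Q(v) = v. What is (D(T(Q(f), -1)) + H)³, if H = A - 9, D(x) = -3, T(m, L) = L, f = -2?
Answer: -12167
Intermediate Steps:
H = -20 (H = -11 - 9 = -20)
(D(T(Q(f), -1)) + H)³ = (-3 - 20)³ = (-23)³ = -12167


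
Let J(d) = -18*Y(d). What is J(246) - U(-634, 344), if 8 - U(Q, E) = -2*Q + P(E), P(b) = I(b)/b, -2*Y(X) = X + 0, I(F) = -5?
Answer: 1195051/344 ≈ 3474.0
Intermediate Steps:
Y(X) = -X/2 (Y(X) = -(X + 0)/2 = -X/2)
P(b) = -5/b
J(d) = 9*d (J(d) = -(-9)*d = 9*d)
U(Q, E) = 8 + 2*Q + 5/E (U(Q, E) = 8 - (-2*Q - 5/E) = 8 - (-5/E - 2*Q) = 8 + (2*Q + 5/E) = 8 + 2*Q + 5/E)
J(246) - U(-634, 344) = 9*246 - (8 + 2*(-634) + 5/344) = 2214 - (8 - 1268 + 5*(1/344)) = 2214 - (8 - 1268 + 5/344) = 2214 - 1*(-433435/344) = 2214 + 433435/344 = 1195051/344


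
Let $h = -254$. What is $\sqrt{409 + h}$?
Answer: $\sqrt{155} \approx 12.45$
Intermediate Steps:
$\sqrt{409 + h} = \sqrt{409 - 254} = \sqrt{155}$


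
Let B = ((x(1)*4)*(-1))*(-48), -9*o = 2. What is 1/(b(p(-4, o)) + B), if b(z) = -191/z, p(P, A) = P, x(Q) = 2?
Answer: 4/1727 ≈ 0.0023162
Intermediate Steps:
o = -2/9 (o = -⅑*2 = -2/9 ≈ -0.22222)
B = 384 (B = ((2*4)*(-1))*(-48) = (8*(-1))*(-48) = -8*(-48) = 384)
1/(b(p(-4, o)) + B) = 1/(-191/(-4) + 384) = 1/(-191*(-¼) + 384) = 1/(191/4 + 384) = 1/(1727/4) = 4/1727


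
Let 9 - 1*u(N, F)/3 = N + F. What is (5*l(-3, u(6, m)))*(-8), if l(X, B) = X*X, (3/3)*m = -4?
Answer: -360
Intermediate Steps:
m = -4
u(N, F) = 27 - 3*F - 3*N (u(N, F) = 27 - 3*(N + F) = 27 - 3*(F + N) = 27 + (-3*F - 3*N) = 27 - 3*F - 3*N)
l(X, B) = X²
(5*l(-3, u(6, m)))*(-8) = (5*(-3)²)*(-8) = (5*9)*(-8) = 45*(-8) = -360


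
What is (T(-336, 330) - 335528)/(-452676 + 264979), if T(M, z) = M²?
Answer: 13096/11041 ≈ 1.1861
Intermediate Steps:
(T(-336, 330) - 335528)/(-452676 + 264979) = ((-336)² - 335528)/(-452676 + 264979) = (112896 - 335528)/(-187697) = -222632*(-1/187697) = 13096/11041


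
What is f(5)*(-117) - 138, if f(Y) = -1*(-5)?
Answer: -723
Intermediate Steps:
f(Y) = 5
f(5)*(-117) - 138 = 5*(-117) - 138 = -585 - 138 = -723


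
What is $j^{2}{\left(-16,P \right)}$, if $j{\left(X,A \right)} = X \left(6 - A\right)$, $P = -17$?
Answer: $135424$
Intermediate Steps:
$j^{2}{\left(-16,P \right)} = \left(- 16 \left(6 - -17\right)\right)^{2} = \left(- 16 \left(6 + 17\right)\right)^{2} = \left(\left(-16\right) 23\right)^{2} = \left(-368\right)^{2} = 135424$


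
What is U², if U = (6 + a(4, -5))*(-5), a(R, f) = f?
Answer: 25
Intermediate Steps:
U = -5 (U = (6 - 5)*(-5) = 1*(-5) = -5)
U² = (-5)² = 25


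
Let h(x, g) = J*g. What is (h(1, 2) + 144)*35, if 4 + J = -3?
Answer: 4550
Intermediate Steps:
J = -7 (J = -4 - 3 = -7)
h(x, g) = -7*g
(h(1, 2) + 144)*35 = (-7*2 + 144)*35 = (-14 + 144)*35 = 130*35 = 4550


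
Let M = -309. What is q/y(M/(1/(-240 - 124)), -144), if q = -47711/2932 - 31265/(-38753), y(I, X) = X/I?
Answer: 1266995565563/104883504 ≈ 12080.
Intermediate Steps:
q = -135175031/8740292 (q = -47711*1/2932 - 31265*(-1/38753) = -47711/2932 + 2405/2981 = -135175031/8740292 ≈ -15.466)
q/y(M/(1/(-240 - 124)), -144) = -135175031/(8740292*((-144*(-1/(309*(-240 - 124)))))) = -135175031/(8740292*((-144/((-309/(1/(-364))))))) = -135175031/(8740292*((-144/((-309/(-1/364)))))) = -135175031/(8740292*((-144/((-309*(-364)))))) = -135175031/(8740292*((-144/112476))) = -135175031/(8740292*((-144*1/112476))) = -135175031/(8740292*(-12/9373)) = -135175031/8740292*(-9373/12) = 1266995565563/104883504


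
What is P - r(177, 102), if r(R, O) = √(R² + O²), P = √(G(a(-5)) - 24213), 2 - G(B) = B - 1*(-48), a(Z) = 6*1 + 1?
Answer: -3*√4637 + I*√24266 ≈ -204.29 + 155.78*I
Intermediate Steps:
a(Z) = 7 (a(Z) = 6 + 1 = 7)
G(B) = -46 - B (G(B) = 2 - (B - 1*(-48)) = 2 - (B + 48) = 2 - (48 + B) = 2 + (-48 - B) = -46 - B)
P = I*√24266 (P = √((-46 - 1*7) - 24213) = √((-46 - 7) - 24213) = √(-53 - 24213) = √(-24266) = I*√24266 ≈ 155.78*I)
r(R, O) = √(O² + R²)
P - r(177, 102) = I*√24266 - √(102² + 177²) = I*√24266 - √(10404 + 31329) = I*√24266 - √41733 = I*√24266 - 3*√4637 = -3*√4637 + I*√24266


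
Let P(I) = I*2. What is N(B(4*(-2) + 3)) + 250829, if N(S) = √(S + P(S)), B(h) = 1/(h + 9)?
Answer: 250829 + √3/2 ≈ 2.5083e+5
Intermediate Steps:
P(I) = 2*I
B(h) = 1/(9 + h)
N(S) = √3*√S (N(S) = √(S + 2*S) = √(3*S) = √3*√S)
N(B(4*(-2) + 3)) + 250829 = √3*√(1/(9 + (4*(-2) + 3))) + 250829 = √3*√(1/(9 + (-8 + 3))) + 250829 = √3*√(1/(9 - 5)) + 250829 = √3*√(1/4) + 250829 = √3*√(¼) + 250829 = √3*(½) + 250829 = √3/2 + 250829 = 250829 + √3/2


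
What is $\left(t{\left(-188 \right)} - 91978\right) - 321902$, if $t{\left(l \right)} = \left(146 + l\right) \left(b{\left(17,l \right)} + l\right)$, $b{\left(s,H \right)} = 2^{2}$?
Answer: $-406152$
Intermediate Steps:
$b{\left(s,H \right)} = 4$
$t{\left(l \right)} = \left(4 + l\right) \left(146 + l\right)$ ($t{\left(l \right)} = \left(146 + l\right) \left(4 + l\right) = \left(4 + l\right) \left(146 + l\right)$)
$\left(t{\left(-188 \right)} - 91978\right) - 321902 = \left(\left(584 + \left(-188\right)^{2} + 150 \left(-188\right)\right) - 91978\right) - 321902 = \left(\left(584 + 35344 - 28200\right) - 91978\right) - 321902 = \left(7728 - 91978\right) - 321902 = -84250 - 321902 = -406152$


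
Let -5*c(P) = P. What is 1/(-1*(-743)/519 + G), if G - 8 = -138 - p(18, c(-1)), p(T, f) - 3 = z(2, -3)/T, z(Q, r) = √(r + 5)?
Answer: -637909128/83928653879 + 269361*√2/83928653879 ≈ -0.0075961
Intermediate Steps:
c(P) = -P/5
z(Q, r) = √(5 + r)
p(T, f) = 3 + √2/T (p(T, f) = 3 + √(5 - 3)/T = 3 + √2/T)
G = -133 - √2/18 (G = 8 + (-138 - (3 + √2/18)) = 8 + (-138 + (-3 - √2/18)) = 8 + (-141 - √2/18) = -133 - √2/18 ≈ -133.08)
1/(-1*(-743)/519 + G) = 1/(-1*(-743)/519 + (-133 - √2/18)) = 1/(743*(1/519) + (-133 - √2/18)) = 1/(743/519 + (-133 - √2/18)) = 1/(-68284/519 - √2/18)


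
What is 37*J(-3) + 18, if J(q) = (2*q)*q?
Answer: 684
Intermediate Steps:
J(q) = 2*q²
37*J(-3) + 18 = 37*(2*(-3)²) + 18 = 37*(2*9) + 18 = 37*18 + 18 = 666 + 18 = 684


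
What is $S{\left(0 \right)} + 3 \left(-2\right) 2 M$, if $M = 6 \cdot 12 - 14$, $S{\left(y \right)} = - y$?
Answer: $-696$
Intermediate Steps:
$M = 58$ ($M = 72 - 14 = 58$)
$S{\left(0 \right)} + 3 \left(-2\right) 2 M = \left(-1\right) 0 + 3 \left(-2\right) 2 \cdot 58 = 0 + \left(-6\right) 2 \cdot 58 = 0 - 696 = -696$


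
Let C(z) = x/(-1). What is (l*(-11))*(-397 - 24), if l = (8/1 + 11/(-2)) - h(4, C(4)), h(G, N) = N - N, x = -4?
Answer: 23155/2 ≈ 11578.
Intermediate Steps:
C(z) = 4 (C(z) = -4/(-1) = -4*(-1) = 4)
h(G, N) = 0
l = 5/2 (l = (8/1 + 11/(-2)) - 1*0 = (8*1 + 11*(-½)) + 0 = (8 - 11/2) + 0 = 5/2 + 0 = 5/2 ≈ 2.5000)
(l*(-11))*(-397 - 24) = ((5/2)*(-11))*(-397 - 24) = -55/2*(-421) = 23155/2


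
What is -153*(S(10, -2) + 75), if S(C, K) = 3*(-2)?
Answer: -10557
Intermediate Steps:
S(C, K) = -6
-153*(S(10, -2) + 75) = -153*(-6 + 75) = -153*69 = -10557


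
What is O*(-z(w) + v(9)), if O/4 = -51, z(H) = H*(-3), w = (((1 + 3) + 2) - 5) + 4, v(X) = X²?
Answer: -19584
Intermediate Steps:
w = 5 (w = ((4 + 2) - 5) + 4 = (6 - 5) + 4 = 1 + 4 = 5)
z(H) = -3*H
O = -204 (O = 4*(-51) = -204)
O*(-z(w) + v(9)) = -204*(-(-3)*5 + 9²) = -204*(-1*(-15) + 81) = -204*(15 + 81) = -204*96 = -19584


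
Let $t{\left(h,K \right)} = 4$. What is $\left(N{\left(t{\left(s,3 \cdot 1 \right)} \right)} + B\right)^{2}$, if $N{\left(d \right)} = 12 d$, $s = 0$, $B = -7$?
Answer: $1681$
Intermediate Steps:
$\left(N{\left(t{\left(s,3 \cdot 1 \right)} \right)} + B\right)^{2} = \left(12 \cdot 4 - 7\right)^{2} = \left(48 - 7\right)^{2} = 41^{2} = 1681$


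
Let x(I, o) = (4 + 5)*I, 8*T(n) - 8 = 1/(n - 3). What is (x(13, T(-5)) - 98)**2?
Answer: 361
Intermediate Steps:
T(n) = 1 + 1/(8*(-3 + n)) (T(n) = 1 + 1/(8*(n - 3)) = 1 + 1/(8*(-3 + n)))
x(I, o) = 9*I
(x(13, T(-5)) - 98)**2 = (9*13 - 98)**2 = (117 - 98)**2 = 19**2 = 361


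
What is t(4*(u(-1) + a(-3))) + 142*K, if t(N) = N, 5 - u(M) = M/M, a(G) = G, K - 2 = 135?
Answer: 19458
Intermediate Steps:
K = 137 (K = 2 + 135 = 137)
u(M) = 4 (u(M) = 5 - M/M = 5 - 1*1 = 5 - 1 = 4)
t(4*(u(-1) + a(-3))) + 142*K = 4*(4 - 3) + 142*137 = 4*1 + 19454 = 4 + 19454 = 19458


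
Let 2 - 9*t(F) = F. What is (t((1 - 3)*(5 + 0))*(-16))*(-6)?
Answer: 128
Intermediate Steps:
t(F) = 2/9 - F/9
(t((1 - 3)*(5 + 0))*(-16))*(-6) = ((2/9 - (1 - 3)*(5 + 0)/9)*(-16))*(-6) = ((2/9 - (-2)*5/9)*(-16))*(-6) = ((2/9 - ⅑*(-10))*(-16))*(-6) = ((2/9 + 10/9)*(-16))*(-6) = ((4/3)*(-16))*(-6) = -64/3*(-6) = 128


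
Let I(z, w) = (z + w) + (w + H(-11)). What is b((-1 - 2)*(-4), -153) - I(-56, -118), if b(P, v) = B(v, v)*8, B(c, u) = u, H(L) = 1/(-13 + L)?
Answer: -22367/24 ≈ -931.96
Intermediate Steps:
I(z, w) = -1/24 + z + 2*w (I(z, w) = (z + w) + (w + 1/(-13 - 11)) = (w + z) + (w + 1/(-24)) = (w + z) + (w - 1/24) = (w + z) + (-1/24 + w) = -1/24 + z + 2*w)
b(P, v) = 8*v (b(P, v) = v*8 = 8*v)
b((-1 - 2)*(-4), -153) - I(-56, -118) = 8*(-153) - (-1/24 - 56 + 2*(-118)) = -1224 - (-1/24 - 56 - 236) = -1224 - 1*(-7009/24) = -1224 + 7009/24 = -22367/24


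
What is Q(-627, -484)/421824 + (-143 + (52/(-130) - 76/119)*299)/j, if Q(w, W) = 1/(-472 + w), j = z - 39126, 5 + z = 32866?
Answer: 17872310720531/246870376334400 ≈ 0.072396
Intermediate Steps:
z = 32861 (z = -5 + 32866 = 32861)
j = -6265 (j = 32861 - 39126 = -6265)
Q(-627, -484)/421824 + (-143 + (52/(-130) - 76/119)*299)/j = 1/(-472 - 627*421824) + (-143 + (52/(-130) - 76/119)*299)/(-6265) = (1/421824)/(-1099) + (-143 + (52*(-1/130) - 76*1/119)*299)*(-1/6265) = -1/1099*1/421824 + (-143 + (-⅖ - 76/119)*299)*(-1/6265) = -1/463584576 + (-143 - 618/595*299)*(-1/6265) = -1/463584576 + (-143 - 184782/595)*(-1/6265) = -1/463584576 - 269867/595*(-1/6265) = -1/463584576 + 269867/3727675 = 17872310720531/246870376334400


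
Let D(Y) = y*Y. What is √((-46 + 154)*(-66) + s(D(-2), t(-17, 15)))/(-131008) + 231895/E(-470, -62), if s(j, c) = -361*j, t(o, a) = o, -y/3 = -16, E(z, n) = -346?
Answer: -231895/346 - √6882/65504 ≈ -670.22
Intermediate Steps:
y = 48 (y = -3*(-16) = 48)
D(Y) = 48*Y
√((-46 + 154)*(-66) + s(D(-2), t(-17, 15)))/(-131008) + 231895/E(-470, -62) = √((-46 + 154)*(-66) - 17328*(-2))/(-131008) + 231895/(-346) = √(108*(-66) - 361*(-96))*(-1/131008) + 231895*(-1/346) = √(-7128 + 34656)*(-1/131008) - 231895/346 = √27528*(-1/131008) - 231895/346 = (2*√6882)*(-1/131008) - 231895/346 = -√6882/65504 - 231895/346 = -231895/346 - √6882/65504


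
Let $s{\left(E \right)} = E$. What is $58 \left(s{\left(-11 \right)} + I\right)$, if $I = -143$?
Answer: $-8932$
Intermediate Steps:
$58 \left(s{\left(-11 \right)} + I\right) = 58 \left(-11 - 143\right) = 58 \left(-154\right) = -8932$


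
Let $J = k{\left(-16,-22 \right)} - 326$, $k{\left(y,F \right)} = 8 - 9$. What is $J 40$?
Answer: $-13080$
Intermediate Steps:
$k{\left(y,F \right)} = -1$
$J = -327$ ($J = -1 - 326 = -327$)
$J 40 = \left(-327\right) 40 = -13080$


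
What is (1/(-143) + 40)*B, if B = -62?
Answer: -354578/143 ≈ -2479.6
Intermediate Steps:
(1/(-143) + 40)*B = (1/(-143) + 40)*(-62) = (-1/143 + 40)*(-62) = (5719/143)*(-62) = -354578/143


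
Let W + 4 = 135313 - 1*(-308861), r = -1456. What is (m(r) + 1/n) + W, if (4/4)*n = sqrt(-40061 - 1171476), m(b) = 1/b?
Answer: 646711519/1456 - I*sqrt(1211537)/1211537 ≈ 4.4417e+5 - 0.00090851*I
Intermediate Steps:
n = I*sqrt(1211537) (n = sqrt(-40061 - 1171476) = sqrt(-1211537) = I*sqrt(1211537) ≈ 1100.7*I)
W = 444170 (W = -4 + (135313 - 1*(-308861)) = -4 + (135313 + 308861) = -4 + 444174 = 444170)
(m(r) + 1/n) + W = (1/(-1456) + 1/(I*sqrt(1211537))) + 444170 = (-1/1456 - I*sqrt(1211537)/1211537) + 444170 = 646711519/1456 - I*sqrt(1211537)/1211537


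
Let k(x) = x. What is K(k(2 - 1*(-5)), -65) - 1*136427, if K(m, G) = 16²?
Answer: -136171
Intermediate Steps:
K(m, G) = 256
K(k(2 - 1*(-5)), -65) - 1*136427 = 256 - 1*136427 = 256 - 136427 = -136171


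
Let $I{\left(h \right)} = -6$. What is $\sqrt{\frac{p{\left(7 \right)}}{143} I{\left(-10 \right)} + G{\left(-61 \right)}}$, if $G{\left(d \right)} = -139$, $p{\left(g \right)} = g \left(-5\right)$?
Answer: $\frac{i \sqrt{2812381}}{143} \approx 11.727 i$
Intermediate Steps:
$p{\left(g \right)} = - 5 g$
$\sqrt{\frac{p{\left(7 \right)}}{143} I{\left(-10 \right)} + G{\left(-61 \right)}} = \sqrt{\frac{\left(-5\right) 7}{143} \left(-6\right) - 139} = \sqrt{\left(-35\right) \frac{1}{143} \left(-6\right) - 139} = \sqrt{\left(- \frac{35}{143}\right) \left(-6\right) - 139} = \sqrt{\frac{210}{143} - 139} = \sqrt{- \frac{19667}{143}} = \frac{i \sqrt{2812381}}{143}$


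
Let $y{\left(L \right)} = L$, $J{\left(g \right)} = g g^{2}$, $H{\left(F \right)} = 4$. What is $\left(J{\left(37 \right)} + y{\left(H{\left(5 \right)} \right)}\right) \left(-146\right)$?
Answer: $-7395922$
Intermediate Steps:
$J{\left(g \right)} = g^{3}$
$\left(J{\left(37 \right)} + y{\left(H{\left(5 \right)} \right)}\right) \left(-146\right) = \left(37^{3} + 4\right) \left(-146\right) = \left(50653 + 4\right) \left(-146\right) = 50657 \left(-146\right) = -7395922$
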